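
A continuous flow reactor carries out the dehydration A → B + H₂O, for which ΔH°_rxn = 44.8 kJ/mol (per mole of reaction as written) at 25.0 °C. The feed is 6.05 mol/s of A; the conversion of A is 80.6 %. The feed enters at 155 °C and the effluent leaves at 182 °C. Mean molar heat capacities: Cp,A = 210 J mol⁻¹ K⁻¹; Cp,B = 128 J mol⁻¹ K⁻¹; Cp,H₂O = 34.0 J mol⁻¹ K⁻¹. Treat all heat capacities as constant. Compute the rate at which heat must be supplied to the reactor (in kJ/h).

Extent of reaction ξ = 0.806 × 6.05 = 4.8763 mol/s
Reaction term: ξ·ΔH°_rxn = 4.8763 × 44.8 = 218.46 kJ/s
Sensible, feed 155→25 °C: -165.16 kJ/s
Outlet flows (mol/s): A 1.1737, B 4.8763, H₂O 4.8763
Sensible, products 25→182 °C: 162.72 kJ/s
Q = ΔH = 216.01 kJ/s = 216.01 kW
Heat supplied = 777650 kJ/h

Q_in = 778000 kJ/h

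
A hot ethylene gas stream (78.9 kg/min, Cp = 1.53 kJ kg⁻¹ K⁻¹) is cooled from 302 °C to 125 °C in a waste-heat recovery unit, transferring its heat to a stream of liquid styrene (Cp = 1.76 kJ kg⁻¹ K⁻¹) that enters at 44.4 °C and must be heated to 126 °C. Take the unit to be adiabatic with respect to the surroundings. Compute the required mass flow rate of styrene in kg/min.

Heat released by hot stream: Q = 78.9 × 1.53 × (302 − 125) = 21367 kJ/min
Energy balance on cold side (adiabatic exchanger): Q = ṁ_c·Cp_c·(T_c,out − T_c,in)
ṁ_c = 21367 / [1.76 × (126 − 44.4)] = 148.78 kg/min

ṁ_c = 149 kg/min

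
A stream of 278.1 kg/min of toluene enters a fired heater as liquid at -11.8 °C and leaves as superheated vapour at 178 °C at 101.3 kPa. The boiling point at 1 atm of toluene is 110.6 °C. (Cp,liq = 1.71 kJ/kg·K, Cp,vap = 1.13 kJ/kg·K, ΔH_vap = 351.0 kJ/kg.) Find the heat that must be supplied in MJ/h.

Q = 10600 MJ/h

liquid -11.8→110.6 °C: 209.3 kJ/kg
vaporisation at 110.6 °C: 351 kJ/kg
vapour 110.6→178 °C: 76.162 kJ/kg
Δh = 209.3 + 351 + 76.162 = 636.47 kJ/kg
Q = ṁ·Δh = 278.1 kg/min × 636.47 kJ/kg = 177000 kJ/min
|Q| = 2950 kW = 10620 MJ/h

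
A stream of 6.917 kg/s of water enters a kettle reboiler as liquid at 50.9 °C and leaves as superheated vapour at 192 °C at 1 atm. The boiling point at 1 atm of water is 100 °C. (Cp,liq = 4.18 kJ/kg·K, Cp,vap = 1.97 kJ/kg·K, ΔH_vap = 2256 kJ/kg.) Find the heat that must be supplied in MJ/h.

liquid 50.9→100 °C: 205.24 kJ/kg
vaporisation at 100 °C: 2256 kJ/kg
vapour 100→192 °C: 181.24 kJ/kg
Δh = 205.24 + 2256 + 181.24 = 2642.5 kJ/kg
Q = ṁ·Δh = 6.917 kg/s × 2642.5 kJ/kg = 18278 kJ/s
|Q| = 18278 kW = 65801 MJ/h

Q = 65800 MJ/h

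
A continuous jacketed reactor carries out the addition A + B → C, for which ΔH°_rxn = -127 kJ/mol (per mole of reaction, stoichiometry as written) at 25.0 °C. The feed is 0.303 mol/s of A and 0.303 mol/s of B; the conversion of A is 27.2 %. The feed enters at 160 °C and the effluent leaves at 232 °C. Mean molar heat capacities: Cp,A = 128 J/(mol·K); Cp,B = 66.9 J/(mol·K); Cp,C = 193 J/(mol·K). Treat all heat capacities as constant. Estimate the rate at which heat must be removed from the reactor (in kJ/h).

Extent of reaction ξ = 0.272 × 0.303 = 0.082416 mol/s
Reaction term: ξ·ΔH°_rxn = 0.082416 × -127 = -10.467 kJ/s
Sensible, feed 160→25 °C: -7.9724 kJ/s
Outlet flows (mol/s): A 0.22058, B 0.22058, C 0.082416
Sensible, products 25→232 °C: 12.192 kJ/s
Q = ΔH = -6.2473 kJ/s = -6.2473 kW
Heat removed = 22490 kJ/h

Q_out = 22500 kJ/h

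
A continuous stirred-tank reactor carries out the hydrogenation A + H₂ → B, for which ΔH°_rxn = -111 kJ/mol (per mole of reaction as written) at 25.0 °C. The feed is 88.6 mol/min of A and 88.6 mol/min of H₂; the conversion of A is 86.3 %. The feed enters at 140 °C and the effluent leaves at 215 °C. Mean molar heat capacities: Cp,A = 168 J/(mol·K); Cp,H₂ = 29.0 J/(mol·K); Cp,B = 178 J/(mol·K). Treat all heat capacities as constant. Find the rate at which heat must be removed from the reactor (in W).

Q_out = 124000 W

Extent of reaction ξ = 0.863 × 88.6 = 76.462 mol/min
Reaction term: ξ·ΔH°_rxn = 76.462 × -111 = -8487.3 kJ/min
Sensible, feed 140→25 °C: -2007.2 kJ/min
Outlet flows (mol/min): A 12.138, H₂ 12.138, B 76.462
Sensible, products 25→215 °C: 3040.3 kJ/min
Q = ΔH = -7454.2 kJ/min = -124.24 kW
Heat removed = 124240 W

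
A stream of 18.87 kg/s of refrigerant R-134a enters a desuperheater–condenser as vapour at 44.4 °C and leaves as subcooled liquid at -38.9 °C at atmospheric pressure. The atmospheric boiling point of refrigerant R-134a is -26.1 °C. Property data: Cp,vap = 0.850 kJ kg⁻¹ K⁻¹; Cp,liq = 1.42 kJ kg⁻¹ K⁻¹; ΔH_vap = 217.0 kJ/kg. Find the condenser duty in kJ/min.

vapour 44.4→-26.1 °C: -59.925 kJ/kg
condensation at -26.1 °C: -217 kJ/kg
liquid -26.1→-38.9 °C: -18.176 kJ/kg
Δh = -59.925 + -217 + -18.176 = -295.1 kJ/kg
Q = ṁ·Δh = 18.87 kg/s × -295.1 kJ/kg = -5568.6 kJ/s
|Q| = 5568.6 kW = 334110 kJ/min

Q_c = 334000 kJ/min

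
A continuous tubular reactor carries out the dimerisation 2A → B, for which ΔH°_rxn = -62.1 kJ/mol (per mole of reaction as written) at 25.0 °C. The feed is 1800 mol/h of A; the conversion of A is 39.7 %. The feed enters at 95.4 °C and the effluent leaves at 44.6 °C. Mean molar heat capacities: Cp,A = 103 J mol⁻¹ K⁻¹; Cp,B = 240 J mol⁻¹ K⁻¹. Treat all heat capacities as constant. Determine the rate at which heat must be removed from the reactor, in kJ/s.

Q_out = 8.71 kJ/s

Extent of reaction ξ = 0.397 × 1800 / 2 = 357.3 mol/h
Reaction term: ξ·ΔH°_rxn = 357.3 × -62.1 = -22188 kJ/h
Sensible, feed 95.4→25 °C: -13052 kJ/h
Outlet flows (mol/h): A 1085.4, B 357.3
Sensible, products 25→44.6 °C: 3871.9 kJ/h
Q = ΔH = -31369 kJ/h = -8.7135 kW
Heat removed = 8.7135 kJ/s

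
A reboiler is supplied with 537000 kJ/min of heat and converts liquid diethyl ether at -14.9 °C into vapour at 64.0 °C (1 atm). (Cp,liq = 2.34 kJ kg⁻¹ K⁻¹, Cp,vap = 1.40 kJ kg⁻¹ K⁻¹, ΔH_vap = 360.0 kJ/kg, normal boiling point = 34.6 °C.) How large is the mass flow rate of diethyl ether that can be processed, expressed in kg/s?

Δh = 2.34×(34.6−-14.9) + 360.0 + 1.40×(64.0−34.6) = 516.99 kJ/kg
Q = 537000 kJ/min = 8950 kJ/s = 8950 kJ/s
ṁ = Q/Δh = 8950 / 516.99 = 17.312 kg/s

ṁ = 17.3 kg/s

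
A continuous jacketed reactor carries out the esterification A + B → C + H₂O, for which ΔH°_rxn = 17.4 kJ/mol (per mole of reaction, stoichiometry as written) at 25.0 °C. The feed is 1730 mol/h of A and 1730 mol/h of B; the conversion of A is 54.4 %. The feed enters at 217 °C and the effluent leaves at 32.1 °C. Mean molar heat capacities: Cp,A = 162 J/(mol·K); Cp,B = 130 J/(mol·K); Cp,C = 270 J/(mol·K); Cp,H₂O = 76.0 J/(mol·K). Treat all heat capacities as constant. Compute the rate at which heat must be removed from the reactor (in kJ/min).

Extent of reaction ξ = 0.544 × 1730 = 941.12 mol/h
Reaction term: ξ·ΔH°_rxn = 941.12 × 17.4 = 16375 kJ/h
Sensible, feed 217→25 °C: -96991 kJ/h
Outlet flows (mol/h): A 788.88, B 788.88, C 941.12, H₂O 941.12
Sensible, products 25→32.1 °C: 3947.5 kJ/h
Q = ΔH = -76668 kJ/h = -21.297 kW
Heat removed = 1277.8 kJ/min

Q_out = 1280 kJ/min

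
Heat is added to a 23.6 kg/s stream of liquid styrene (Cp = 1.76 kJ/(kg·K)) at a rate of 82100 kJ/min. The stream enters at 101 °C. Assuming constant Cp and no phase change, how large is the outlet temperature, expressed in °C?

Q = 82100 kJ/min = 1368.3 kJ/s
ΔT = Q/(ṁ·Cp) = 1368.3/(23.6×1.76) = 32.943 K
T_out = 101 + 32.943 = 133.94 °C

T_out = 134 °C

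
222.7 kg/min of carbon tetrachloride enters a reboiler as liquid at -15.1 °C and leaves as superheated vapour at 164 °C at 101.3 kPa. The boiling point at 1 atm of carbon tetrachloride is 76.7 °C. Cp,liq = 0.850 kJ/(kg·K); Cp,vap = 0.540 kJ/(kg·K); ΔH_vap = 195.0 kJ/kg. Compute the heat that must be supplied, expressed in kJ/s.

Q = 1190 kJ/s

liquid -15.1→76.7 °C: 78.03 kJ/kg
vaporisation at 76.7 °C: 195 kJ/kg
vapour 76.7→164 °C: 47.142 kJ/kg
Δh = 78.03 + 195 + 47.142 = 320.17 kJ/kg
Q = ṁ·Δh = 222.7 kg/min × 320.17 kJ/kg = 71302 kJ/min
|Q| = 1188.4 kW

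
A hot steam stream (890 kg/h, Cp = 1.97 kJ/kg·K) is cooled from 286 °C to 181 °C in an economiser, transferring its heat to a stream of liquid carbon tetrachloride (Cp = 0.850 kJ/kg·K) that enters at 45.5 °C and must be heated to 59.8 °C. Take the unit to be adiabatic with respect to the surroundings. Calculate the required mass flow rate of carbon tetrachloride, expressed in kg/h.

ṁ_c = 15100 kg/h

Heat released by hot stream: Q = 890 × 1.97 × (286 − 181) = 184100 kJ/h
Energy balance on cold side (adiabatic exchanger): Q = ṁ_c·Cp_c·(T_c,out − T_c,in)
ṁ_c = 184100 / [0.850 × (59.8 − 45.5)] = 15146 kg/h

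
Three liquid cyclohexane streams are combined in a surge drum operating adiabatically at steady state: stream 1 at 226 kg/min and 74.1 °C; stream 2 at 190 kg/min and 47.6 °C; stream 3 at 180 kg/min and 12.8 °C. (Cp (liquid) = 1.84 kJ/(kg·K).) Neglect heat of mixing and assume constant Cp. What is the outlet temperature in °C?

T_out = 47.1 °C

No heat crosses the boundary, so H_out = H_in.
T_out = Σ ṁᵢCp,ᵢTᵢ / Σ ṁᵢCp,ᵢ
      = 51694 / 1096.6 = 47.139 °C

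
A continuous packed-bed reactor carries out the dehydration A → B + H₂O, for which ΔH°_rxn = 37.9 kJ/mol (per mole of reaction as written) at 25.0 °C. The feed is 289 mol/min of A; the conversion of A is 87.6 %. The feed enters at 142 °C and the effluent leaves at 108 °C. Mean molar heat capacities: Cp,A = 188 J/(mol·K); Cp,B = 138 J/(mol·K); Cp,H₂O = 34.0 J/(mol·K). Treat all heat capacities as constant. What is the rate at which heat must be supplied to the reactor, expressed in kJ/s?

Q_in = 124 kJ/s

Extent of reaction ξ = 0.876 × 289 = 253.16 mol/min
Reaction term: ξ·ΔH°_rxn = 253.16 × 37.9 = 9594.9 kJ/min
Sensible, feed 142→25 °C: -6356.8 kJ/min
Outlet flows (mol/min): A 35.836, B 253.16, H₂O 253.16
Sensible, products 25→108 °C: 4173.4 kJ/min
Q = ΔH = 7411.4 kJ/min = 123.52 kW
Heat supplied = 123.52 kJ/s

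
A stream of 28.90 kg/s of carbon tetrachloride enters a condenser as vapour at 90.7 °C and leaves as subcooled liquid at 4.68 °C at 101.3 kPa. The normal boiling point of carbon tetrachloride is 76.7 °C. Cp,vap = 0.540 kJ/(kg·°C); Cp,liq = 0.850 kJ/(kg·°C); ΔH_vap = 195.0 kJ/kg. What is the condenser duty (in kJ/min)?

vapour 90.7→76.7 °C: -7.56 kJ/kg
condensation at 76.7 °C: -195 kJ/kg
liquid 76.7→4.68 °C: -61.217 kJ/kg
Δh = -7.56 + -195 + -61.217 = -263.78 kJ/kg
Q = ṁ·Δh = 28.90 kg/s × -263.78 kJ/kg = -7623.2 kJ/s
|Q| = 7623.2 kW = 457390 kJ/min

Q_c = 457000 kJ/min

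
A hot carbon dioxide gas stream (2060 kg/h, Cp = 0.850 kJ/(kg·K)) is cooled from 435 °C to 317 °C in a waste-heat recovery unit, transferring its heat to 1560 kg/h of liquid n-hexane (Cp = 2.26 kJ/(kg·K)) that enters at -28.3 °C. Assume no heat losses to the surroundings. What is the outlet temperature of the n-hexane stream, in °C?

T_c,out = 30.3 °C

Heat released by hot stream: Q = 2060 × 0.850 × (435 − 317) = 206620 kJ/h
Energy balance on cold side (adiabatic exchanger): Q = ṁ_c·Cp_c·(T_c,out − T_c,in)
T_c,out = -28.3 + 206620/(1560 × 2.26) = 30.305 °C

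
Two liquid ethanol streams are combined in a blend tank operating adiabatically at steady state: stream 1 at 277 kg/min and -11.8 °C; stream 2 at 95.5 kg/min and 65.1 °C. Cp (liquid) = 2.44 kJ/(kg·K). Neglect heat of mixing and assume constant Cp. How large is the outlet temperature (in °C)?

T_out = 7.92 °C

Energy balance with Q = 0: Σ ṁᵢCp,ᵢ(T_out − Tᵢ) = 0
T_out = Σ ṁᵢCp,ᵢTᵢ / Σ ṁᵢCp,ᵢ
      = 7194.2 / 908.9 = 7.9153 °C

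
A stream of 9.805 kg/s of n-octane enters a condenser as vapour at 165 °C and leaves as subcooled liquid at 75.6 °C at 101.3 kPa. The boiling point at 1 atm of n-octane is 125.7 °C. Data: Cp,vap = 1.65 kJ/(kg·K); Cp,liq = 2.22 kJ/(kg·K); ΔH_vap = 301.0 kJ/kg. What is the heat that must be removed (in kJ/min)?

Q_c = 281000 kJ/min

vapour 165→125.7 °C: -64.845 kJ/kg
condensation at 125.7 °C: -301 kJ/kg
liquid 125.7→75.6 °C: -111.22 kJ/kg
Δh = -64.845 + -301 + -111.22 = -477.07 kJ/kg
Q = ṁ·Δh = 9.805 kg/s × -477.07 kJ/kg = -4677.6 kJ/s
|Q| = 4677.6 kW = 280660 kJ/min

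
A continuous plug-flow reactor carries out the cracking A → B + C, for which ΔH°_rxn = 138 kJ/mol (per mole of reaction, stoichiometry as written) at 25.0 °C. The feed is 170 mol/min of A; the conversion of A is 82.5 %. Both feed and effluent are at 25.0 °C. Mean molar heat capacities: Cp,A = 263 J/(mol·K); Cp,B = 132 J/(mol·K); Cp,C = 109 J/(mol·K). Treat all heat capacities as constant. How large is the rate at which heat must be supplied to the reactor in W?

Extent of reaction ξ = 0.825 × 170 = 140.25 mol/min
Reaction term: ξ·ΔH°_rxn = 140.25 × 138 = 19354 kJ/min
Q = ΔH = 19354 kJ/min = 322.57 kW
Heat supplied = 322580 W

Q_in = 323000 W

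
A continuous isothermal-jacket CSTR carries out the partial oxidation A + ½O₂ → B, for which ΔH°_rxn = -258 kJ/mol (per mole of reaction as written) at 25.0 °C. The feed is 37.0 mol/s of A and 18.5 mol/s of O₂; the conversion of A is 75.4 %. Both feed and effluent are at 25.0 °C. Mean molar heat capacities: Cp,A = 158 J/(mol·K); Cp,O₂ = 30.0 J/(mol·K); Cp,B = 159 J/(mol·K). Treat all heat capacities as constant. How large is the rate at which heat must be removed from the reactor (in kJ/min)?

Extent of reaction ξ = 0.754 × 37.0 = 27.898 mol/s
Reaction term: ξ·ΔH°_rxn = 27.898 × -258 = -7197.7 kJ/s
Q = ΔH = -7197.7 kJ/s = -7197.7 kW
Heat removed = 431860 kJ/min

Q_out = 432000 kJ/min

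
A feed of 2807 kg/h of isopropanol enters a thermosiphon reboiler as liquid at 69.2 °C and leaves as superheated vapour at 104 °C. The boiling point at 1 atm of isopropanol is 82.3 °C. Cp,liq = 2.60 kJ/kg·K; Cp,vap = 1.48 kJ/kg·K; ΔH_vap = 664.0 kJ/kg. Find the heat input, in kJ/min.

liquid 69.2→82.3 °C: 34.06 kJ/kg
vaporisation at 82.3 °C: 664 kJ/kg
vapour 82.3→104 °C: 32.116 kJ/kg
Δh = 34.06 + 664 + 32.116 = 730.18 kJ/kg
Q = ṁ·Δh = 2807 kg/h × 730.18 kJ/kg = 2.0496e+06 kJ/h
|Q| = 569.33 kW = 34160 kJ/min

Q = 34200 kJ/min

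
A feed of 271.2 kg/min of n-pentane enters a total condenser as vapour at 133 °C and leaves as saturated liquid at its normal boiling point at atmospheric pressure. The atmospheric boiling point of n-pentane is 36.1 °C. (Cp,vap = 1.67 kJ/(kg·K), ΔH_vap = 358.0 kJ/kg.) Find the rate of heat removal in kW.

Q_c = 2350 kW

vapour 133→36.1 °C: -161.82 kJ/kg
condensation at 36.1 °C: -358 kJ/kg
Δh = -161.82 + -358 = -519.82 kJ/kg
Q = ṁ·Δh = 271.2 kg/min × -519.82 kJ/kg = -140980 kJ/min
|Q| = 2349.6 kW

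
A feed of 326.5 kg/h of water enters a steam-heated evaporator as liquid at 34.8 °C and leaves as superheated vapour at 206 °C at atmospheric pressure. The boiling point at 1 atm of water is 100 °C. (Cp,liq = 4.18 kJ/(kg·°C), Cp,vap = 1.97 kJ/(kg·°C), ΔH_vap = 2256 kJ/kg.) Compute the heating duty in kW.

Q = 248 kW

liquid 34.8→100 °C: 272.54 kJ/kg
vaporisation at 100 °C: 2256 kJ/kg
vapour 100→206 °C: 208.82 kJ/kg
Δh = 272.54 + 2256 + 208.82 = 2737.4 kJ/kg
Q = ṁ·Δh = 326.5 kg/h × 2737.4 kJ/kg = 893750 kJ/h
|Q| = 248.26 kW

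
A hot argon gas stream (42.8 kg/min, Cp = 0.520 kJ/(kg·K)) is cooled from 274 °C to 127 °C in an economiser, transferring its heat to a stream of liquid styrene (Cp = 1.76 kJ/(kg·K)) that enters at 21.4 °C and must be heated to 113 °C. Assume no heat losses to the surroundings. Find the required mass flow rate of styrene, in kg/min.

Heat released by hot stream: Q = 42.8 × 0.520 × (274 − 127) = 3271.6 kJ/min
Energy balance on cold side (adiabatic exchanger): Q = ṁ_c·Cp_c·(T_c,out − T_c,in)
ṁ_c = 3271.6 / [1.76 × (113 − 21.4)] = 20.293 kg/min

ṁ_c = 20.3 kg/min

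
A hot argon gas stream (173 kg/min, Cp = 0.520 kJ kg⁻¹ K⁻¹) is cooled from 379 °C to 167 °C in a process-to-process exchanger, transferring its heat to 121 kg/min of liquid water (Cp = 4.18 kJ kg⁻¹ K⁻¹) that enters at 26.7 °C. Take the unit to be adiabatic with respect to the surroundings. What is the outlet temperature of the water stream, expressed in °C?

T_c,out = 64.4 °C

Heat released by hot stream: Q = 173 × 0.520 × (379 − 167) = 19072 kJ/min
Energy balance on cold side (adiabatic exchanger): Q = ṁ_c·Cp_c·(T_c,out − T_c,in)
T_c,out = 26.7 + 19072/(121 × 4.18) = 64.407 °C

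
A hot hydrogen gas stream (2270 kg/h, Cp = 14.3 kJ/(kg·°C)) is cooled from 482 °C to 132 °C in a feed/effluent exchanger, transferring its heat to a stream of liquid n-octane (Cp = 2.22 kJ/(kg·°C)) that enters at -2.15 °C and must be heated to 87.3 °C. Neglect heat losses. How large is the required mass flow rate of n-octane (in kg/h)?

ṁ_c = 57200 kg/h

Heat released by hot stream: Q = 2270 × 14.3 × (482 − 132) = 1.1361e+07 kJ/h
Energy balance on cold side (adiabatic exchanger): Q = ṁ_c·Cp_c·(T_c,out − T_c,in)
ṁ_c = 1.1361e+07 / [2.22 × (87.3 − -2.15)] = 57213 kg/h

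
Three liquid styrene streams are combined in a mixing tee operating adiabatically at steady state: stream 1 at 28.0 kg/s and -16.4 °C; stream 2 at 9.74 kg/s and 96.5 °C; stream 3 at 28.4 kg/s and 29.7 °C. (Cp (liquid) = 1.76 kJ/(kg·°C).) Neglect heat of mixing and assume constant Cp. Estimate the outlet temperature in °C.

Energy balance with Q = 0: Σ ṁᵢCp,ᵢ(T_out − Tᵢ) = 0
T_out = Σ ṁᵢCp,ᵢTᵢ / Σ ṁᵢCp,ᵢ
      = 2330.6 / 116.41 = 20.021 °C

T_out = 20.0 °C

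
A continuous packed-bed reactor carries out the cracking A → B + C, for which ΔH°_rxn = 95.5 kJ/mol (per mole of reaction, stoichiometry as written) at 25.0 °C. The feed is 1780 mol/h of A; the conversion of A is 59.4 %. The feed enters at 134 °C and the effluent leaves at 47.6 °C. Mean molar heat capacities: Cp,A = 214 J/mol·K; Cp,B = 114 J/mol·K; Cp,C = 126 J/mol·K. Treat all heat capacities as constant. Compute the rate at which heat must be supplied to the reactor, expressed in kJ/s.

Q_in = 19.1 kJ/s

Extent of reaction ξ = 0.594 × 1780 = 1057.3 mol/h
Reaction term: ξ·ΔH°_rxn = 1057.3 × 95.5 = 100970 kJ/h
Sensible, feed 134→25 °C: -41520 kJ/h
Outlet flows (mol/h): A 722.68, B 1057.3, C 1057.3
Sensible, products 25→47.6 °C: 9230.1 kJ/h
Q = ΔH = 68684 kJ/h = 19.079 kW
Heat supplied = 19.079 kJ/s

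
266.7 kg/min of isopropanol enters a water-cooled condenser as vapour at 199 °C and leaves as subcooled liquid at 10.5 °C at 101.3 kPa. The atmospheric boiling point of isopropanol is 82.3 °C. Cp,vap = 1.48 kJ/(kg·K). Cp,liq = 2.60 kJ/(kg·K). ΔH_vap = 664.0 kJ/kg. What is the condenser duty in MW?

Q_c = 4.55 MW

vapour 199→82.3 °C: -172.72 kJ/kg
condensation at 82.3 °C: -664 kJ/kg
liquid 82.3→10.5 °C: -186.68 kJ/kg
Δh = -172.72 + -664 + -186.68 = -1023.4 kJ/kg
Q = ṁ·Δh = 266.7 kg/min × -1023.4 kJ/kg = -272940 kJ/min
|Q| = 4549 kW = 4.549 MW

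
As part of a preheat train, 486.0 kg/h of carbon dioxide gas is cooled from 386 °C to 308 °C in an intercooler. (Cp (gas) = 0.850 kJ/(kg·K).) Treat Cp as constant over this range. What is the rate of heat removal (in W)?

Q = ṁ·Cp·ΔT = 486.0 × 0.850 × (308 − 386) = -32222 kJ/h
Converting: 32222 / 3600 s = 8.9505 kW
Cooling duty = 8950.5 W

Q_c = 8950 W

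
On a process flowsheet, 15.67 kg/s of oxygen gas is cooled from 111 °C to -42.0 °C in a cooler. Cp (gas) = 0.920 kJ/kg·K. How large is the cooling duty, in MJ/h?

Q = ṁ·Cp·ΔT = 15.67 × 0.920 × (-42.0 − 111) = -2205.7 kJ/s
Cooling duty = 7940.6 MJ/h

Q_c = 7940 MJ/h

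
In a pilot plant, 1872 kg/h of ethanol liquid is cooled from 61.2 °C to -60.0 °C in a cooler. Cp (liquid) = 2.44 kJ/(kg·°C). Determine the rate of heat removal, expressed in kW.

Q = ṁ·Cp·ΔT = 1872 × 2.44 × (-60.0 − 61.2) = -553600 kJ/h
Converting: 553600 / 3600 s = 153.78 kW

Q_c = 154 kW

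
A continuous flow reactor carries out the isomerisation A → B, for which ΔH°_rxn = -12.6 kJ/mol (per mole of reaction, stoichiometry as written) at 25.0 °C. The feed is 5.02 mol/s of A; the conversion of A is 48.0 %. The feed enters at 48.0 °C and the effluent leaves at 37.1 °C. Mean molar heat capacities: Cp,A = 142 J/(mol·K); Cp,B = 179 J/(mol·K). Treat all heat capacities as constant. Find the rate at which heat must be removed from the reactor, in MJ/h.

Q_out = 133 MJ/h

Extent of reaction ξ = 0.480 × 5.02 = 2.4096 mol/s
Reaction term: ξ·ΔH°_rxn = 2.4096 × -12.6 = -30.361 kJ/s
Sensible, feed 48.0→25 °C: -16.395 kJ/s
Outlet flows (mol/s): A 2.6104, B 2.4096
Sensible, products 25→37.1 °C: 9.7041 kJ/s
Q = ΔH = -37.052 kJ/s = -37.052 kW
Heat removed = 133.39 MJ/h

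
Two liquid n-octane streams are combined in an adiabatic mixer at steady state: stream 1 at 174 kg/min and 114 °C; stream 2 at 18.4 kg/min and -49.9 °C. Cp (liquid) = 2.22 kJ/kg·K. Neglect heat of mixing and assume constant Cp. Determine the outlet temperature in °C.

T_out = 98.3 °C

No heat crosses the boundary, so H_out = H_in.
Σ ṁᵢCp,ᵢTᵢ = 174×2.22×114 + 18.4×2.22×-49.9 = 41998
Σ ṁᵢCp,ᵢ = 174×2.22 + 18.4×2.22 = 427.13
T_out = 41998 / 427.13 = 98.326 °C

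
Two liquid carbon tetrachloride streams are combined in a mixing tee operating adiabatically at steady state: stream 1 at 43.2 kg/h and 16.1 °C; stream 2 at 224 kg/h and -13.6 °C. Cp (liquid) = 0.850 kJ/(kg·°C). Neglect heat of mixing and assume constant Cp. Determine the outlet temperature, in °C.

Energy balance with Q = 0: Σ ṁᵢCp,ᵢ(T_out − Tᵢ) = 0
T_out = Σ ṁᵢCp,ᵢTᵢ / Σ ṁᵢCp,ᵢ
      = -1998.2 / 227.12 = -8.7982 °C

T_out = -8.80 °C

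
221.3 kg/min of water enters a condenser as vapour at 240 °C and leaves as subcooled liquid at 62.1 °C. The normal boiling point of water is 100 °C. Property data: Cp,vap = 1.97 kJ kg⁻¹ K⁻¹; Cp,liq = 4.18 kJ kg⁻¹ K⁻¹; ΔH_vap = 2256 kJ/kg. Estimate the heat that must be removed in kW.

Q_c = 9920 kW

vapour 240→100 °C: -275.8 kJ/kg
condensation at 100 °C: -2256 kJ/kg
liquid 100→62.1 °C: -158.42 kJ/kg
Δh = -275.8 + -2256 + -158.42 = -2690.2 kJ/kg
Q = ṁ·Δh = 221.3 kg/min × -2690.2 kJ/kg = -595350 kJ/min
|Q| = 9922.4 kW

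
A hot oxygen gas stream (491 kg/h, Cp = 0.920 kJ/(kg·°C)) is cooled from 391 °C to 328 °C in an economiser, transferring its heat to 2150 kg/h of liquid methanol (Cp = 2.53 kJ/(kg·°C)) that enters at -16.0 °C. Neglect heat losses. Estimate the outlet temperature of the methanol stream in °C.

Heat released by hot stream: Q = 491 × 0.920 × (391 − 328) = 28458 kJ/h
Energy balance on cold side (adiabatic exchanger): Q = ṁ_c·Cp_c·(T_c,out − T_c,in)
T_c,out = -16.0 + 28458/(2150 × 2.53) = -10.768 °C

T_c,out = -10.8 °C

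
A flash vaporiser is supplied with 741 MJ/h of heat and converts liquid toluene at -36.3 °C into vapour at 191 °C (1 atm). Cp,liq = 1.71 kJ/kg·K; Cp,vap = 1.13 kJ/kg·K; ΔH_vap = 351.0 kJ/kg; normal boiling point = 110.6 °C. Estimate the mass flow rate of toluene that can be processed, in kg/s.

Δh = 1.71×(110.6−-36.3) + 351.0 + 1.13×(191−110.6) = 693.05 kJ/kg
Q = 741 MJ/h = 205.83 kJ/s = 205.83 kJ/s
ṁ = Q/Δh = 205.83 / 693.05 = 0.297 kg/s

ṁ = 0.297 kg/s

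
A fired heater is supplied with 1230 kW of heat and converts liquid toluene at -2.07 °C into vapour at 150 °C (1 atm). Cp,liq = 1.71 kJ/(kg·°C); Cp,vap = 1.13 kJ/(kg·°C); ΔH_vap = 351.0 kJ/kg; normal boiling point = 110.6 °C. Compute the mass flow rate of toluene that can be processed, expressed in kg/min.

ṁ = 125 kg/min

Δh = 1.71×(110.6−-2.07) + 351.0 + 1.13×(150−110.6) = 588.19 kJ/kg
Q = 1230 kW = 1230 kJ/s = 73800 kJ/min
ṁ = Q/Δh = 73800 / 588.19 = 125.47 kg/min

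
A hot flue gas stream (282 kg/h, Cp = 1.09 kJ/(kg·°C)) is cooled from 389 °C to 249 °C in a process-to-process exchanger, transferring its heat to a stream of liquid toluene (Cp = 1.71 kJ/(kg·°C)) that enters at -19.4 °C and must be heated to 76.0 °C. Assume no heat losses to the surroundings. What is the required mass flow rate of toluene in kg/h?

Heat released by hot stream: Q = 282 × 1.09 × (389 − 249) = 43033 kJ/h
Energy balance on cold side (adiabatic exchanger): Q = ṁ_c·Cp_c·(T_c,out − T_c,in)
ṁ_c = 43033 / [1.71 × (76.0 − -19.4)] = 263.79 kg/h

ṁ_c = 264 kg/h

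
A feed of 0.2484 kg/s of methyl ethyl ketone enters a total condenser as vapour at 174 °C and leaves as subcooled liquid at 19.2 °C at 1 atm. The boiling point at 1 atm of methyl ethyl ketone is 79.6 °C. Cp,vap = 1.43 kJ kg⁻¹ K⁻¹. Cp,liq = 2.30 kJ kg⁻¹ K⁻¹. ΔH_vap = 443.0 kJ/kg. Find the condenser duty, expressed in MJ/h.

Q_c = 641 MJ/h

vapour 174→79.6 °C: -134.99 kJ/kg
condensation at 79.6 °C: -443 kJ/kg
liquid 79.6→19.2 °C: -138.92 kJ/kg
Δh = -134.99 + -443 + -138.92 = -716.91 kJ/kg
Q = ṁ·Δh = 0.2484 kg/s × -716.91 kJ/kg = -178.08 kJ/s
|Q| = 178.08 kW = 641.09 MJ/h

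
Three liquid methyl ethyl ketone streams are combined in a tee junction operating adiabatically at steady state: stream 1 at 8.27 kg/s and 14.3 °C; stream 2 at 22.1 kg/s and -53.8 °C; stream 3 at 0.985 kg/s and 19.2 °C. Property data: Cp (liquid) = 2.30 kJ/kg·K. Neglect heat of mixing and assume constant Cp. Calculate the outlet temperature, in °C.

Energy balance with Q = 0: Σ ṁᵢCp,ᵢ(T_out − Tᵢ) = 0
T_out = Σ ṁᵢCp,ᵢTᵢ / Σ ṁᵢCp,ᵢ
      = -2419.2 / 72.117 = -33.545 °C

T_out = -33.5 °C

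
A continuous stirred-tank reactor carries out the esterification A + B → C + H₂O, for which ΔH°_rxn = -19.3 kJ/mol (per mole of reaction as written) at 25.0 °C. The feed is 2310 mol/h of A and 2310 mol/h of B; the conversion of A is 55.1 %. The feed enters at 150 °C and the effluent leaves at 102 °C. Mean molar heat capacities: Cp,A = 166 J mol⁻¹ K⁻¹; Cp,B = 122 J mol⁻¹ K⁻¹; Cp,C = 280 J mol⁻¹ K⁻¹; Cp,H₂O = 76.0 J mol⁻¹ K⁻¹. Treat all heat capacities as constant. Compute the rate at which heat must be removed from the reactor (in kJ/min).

Q_out = 831 kJ/min

Extent of reaction ξ = 0.551 × 2310 = 1272.8 mol/h
Reaction term: ξ·ΔH°_rxn = 1272.8 × -19.3 = -24565 kJ/h
Sensible, feed 150→25 °C: -83160 kJ/h
Outlet flows (mol/h): A 1037.2, B 1037.2, C 1272.8, H₂O 1272.8
Sensible, products 25→102 °C: 57891 kJ/h
Q = ΔH = -49834 kJ/h = -13.843 kW
Heat removed = 830.57 kJ/min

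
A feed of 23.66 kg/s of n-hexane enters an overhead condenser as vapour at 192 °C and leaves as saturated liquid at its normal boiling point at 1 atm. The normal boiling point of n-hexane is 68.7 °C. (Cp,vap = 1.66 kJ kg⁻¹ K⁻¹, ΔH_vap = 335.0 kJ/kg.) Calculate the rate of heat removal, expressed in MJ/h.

Q_c = 46000 MJ/h

vapour 192→68.7 °C: -204.68 kJ/kg
condensation at 68.7 °C: -335 kJ/kg
Δh = -204.68 + -335 = -539.68 kJ/kg
Q = ṁ·Δh = 23.66 kg/s × -539.68 kJ/kg = -12769 kJ/s
|Q| = 12769 kW = 45968 MJ/h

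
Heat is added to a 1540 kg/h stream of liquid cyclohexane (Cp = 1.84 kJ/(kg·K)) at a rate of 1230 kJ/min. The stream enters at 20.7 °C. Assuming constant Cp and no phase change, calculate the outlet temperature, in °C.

T_out = 46.7 °C

Q = 1230 kJ/min = 73800 kJ/h
ΔT = Q/(ṁ·Cp) = 73800/(1540×1.84) = 26.045 K
T_out = 20.7 + 26.045 = 46.745 °C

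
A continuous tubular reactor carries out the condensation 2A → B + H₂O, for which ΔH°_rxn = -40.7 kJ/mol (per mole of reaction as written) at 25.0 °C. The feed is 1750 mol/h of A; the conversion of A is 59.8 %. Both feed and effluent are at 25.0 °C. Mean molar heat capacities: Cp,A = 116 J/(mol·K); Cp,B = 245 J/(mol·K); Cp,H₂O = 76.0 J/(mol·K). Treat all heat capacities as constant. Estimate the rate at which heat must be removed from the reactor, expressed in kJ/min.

Q_out = 355 kJ/min

Extent of reaction ξ = 0.598 × 1750 / 2 = 523.25 mol/h
Reaction term: ξ·ΔH°_rxn = 523.25 × -40.7 = -21296 kJ/h
Q = ΔH = -21296 kJ/h = -5.9156 kW
Heat removed = 354.94 kJ/min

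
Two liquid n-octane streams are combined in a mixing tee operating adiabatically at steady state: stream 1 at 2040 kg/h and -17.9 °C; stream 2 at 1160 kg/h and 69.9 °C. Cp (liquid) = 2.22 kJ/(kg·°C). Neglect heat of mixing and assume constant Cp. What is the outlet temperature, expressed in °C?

Energy balance with Q = 0: Σ ṁᵢCp,ᵢ(T_out − Tᵢ) = 0
T_out = Σ ṁᵢCp,ᵢTᵢ / Σ ṁᵢCp,ᵢ
      = 98941 / 7104 = 13.928 °C

T_out = 13.9 °C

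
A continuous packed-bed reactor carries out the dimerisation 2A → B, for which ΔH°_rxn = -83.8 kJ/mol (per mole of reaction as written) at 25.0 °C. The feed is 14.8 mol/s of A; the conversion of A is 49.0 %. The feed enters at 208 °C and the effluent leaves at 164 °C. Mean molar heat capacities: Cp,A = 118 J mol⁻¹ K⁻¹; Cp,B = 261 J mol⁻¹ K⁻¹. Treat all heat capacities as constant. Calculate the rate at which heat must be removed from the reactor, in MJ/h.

Q_out = 1330 MJ/h

Extent of reaction ξ = 0.490 × 14.8 / 2 = 3.626 mol/s
Reaction term: ξ·ΔH°_rxn = 3.626 × -83.8 = -303.86 kJ/s
Sensible, feed 208→25 °C: -319.59 kJ/s
Outlet flows (mol/s): A 7.548, B 3.626
Sensible, products 25→164 °C: 255.35 kJ/s
Q = ΔH = -368.1 kJ/s = -368.1 kW
Heat removed = 1325.2 MJ/h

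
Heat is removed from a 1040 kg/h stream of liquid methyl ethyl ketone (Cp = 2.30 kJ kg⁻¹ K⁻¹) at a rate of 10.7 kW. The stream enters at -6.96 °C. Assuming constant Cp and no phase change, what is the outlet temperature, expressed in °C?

Q = 10.7 kW = 38520 kJ/h
ΔT = Q/(ṁ·Cp) = 38520/(1040×2.30) = 16.104 K
T_out = -6.96 − 16.104 = -23.064 °C

T_out = -23.1 °C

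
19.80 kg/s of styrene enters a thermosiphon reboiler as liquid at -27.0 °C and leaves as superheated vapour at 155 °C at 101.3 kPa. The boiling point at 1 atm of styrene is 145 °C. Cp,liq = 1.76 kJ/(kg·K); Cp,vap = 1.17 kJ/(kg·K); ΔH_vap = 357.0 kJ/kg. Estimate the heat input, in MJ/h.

Q = 47900 MJ/h

liquid -27.0→145 °C: 302.72 kJ/kg
vaporisation at 145 °C: 357 kJ/kg
vapour 145→155 °C: 11.7 kJ/kg
Δh = 302.72 + 357 + 11.7 = 671.42 kJ/kg
Q = ṁ·Δh = 19.80 kg/s × 671.42 kJ/kg = 13294 kJ/s
|Q| = 13294 kW = 47859 MJ/h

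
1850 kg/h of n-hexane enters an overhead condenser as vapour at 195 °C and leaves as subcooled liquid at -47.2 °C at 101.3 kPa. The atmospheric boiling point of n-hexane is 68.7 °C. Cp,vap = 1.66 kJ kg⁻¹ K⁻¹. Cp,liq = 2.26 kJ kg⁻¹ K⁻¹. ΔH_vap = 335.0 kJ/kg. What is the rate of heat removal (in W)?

vapour 195→68.7 °C: -209.66 kJ/kg
condensation at 68.7 °C: -335 kJ/kg
liquid 68.7→-47.2 °C: -261.93 kJ/kg
Δh = -209.66 + -335 + -261.93 = -806.59 kJ/kg
Q = ṁ·Δh = 1850 kg/h × -806.59 kJ/kg = -1.4922e+06 kJ/h
|Q| = 414.5 kW = 414500 W

Q_c = 414000 W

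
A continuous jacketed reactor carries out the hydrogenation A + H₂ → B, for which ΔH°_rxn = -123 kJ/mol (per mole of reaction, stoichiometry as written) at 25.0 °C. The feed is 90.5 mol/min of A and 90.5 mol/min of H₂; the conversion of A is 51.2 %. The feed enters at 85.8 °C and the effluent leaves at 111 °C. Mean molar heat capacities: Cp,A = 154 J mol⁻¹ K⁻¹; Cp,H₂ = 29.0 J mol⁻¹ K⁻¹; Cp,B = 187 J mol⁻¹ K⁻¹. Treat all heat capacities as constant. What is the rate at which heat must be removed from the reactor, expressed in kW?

Q_out = 87.8 kW

Extent of reaction ξ = 0.512 × 90.5 = 46.336 mol/min
Reaction term: ξ·ΔH°_rxn = 46.336 × -123 = -5699.3 kJ/min
Sensible, feed 85.8→25 °C: -1006.9 kJ/min
Outlet flows (mol/min): A 44.164, H₂ 44.164, B 46.336
Sensible, products 25→111 °C: 1440.2 kJ/min
Q = ΔH = -5266 kJ/min = -87.767 kW
Heat removed = 87.767 kW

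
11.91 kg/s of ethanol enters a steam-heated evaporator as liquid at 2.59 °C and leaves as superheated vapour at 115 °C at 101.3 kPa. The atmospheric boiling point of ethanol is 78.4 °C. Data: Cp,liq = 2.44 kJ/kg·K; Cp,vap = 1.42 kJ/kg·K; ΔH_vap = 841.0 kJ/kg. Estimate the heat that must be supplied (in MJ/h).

Q = 46200 MJ/h

liquid 2.59→78.4 °C: 184.98 kJ/kg
vaporisation at 78.4 °C: 841 kJ/kg
vapour 78.4→115 °C: 51.972 kJ/kg
Δh = 184.98 + 841 + 51.972 = 1077.9 kJ/kg
Q = ṁ·Δh = 11.91 kg/s × 1077.9 kJ/kg = 12838 kJ/s
|Q| = 12838 kW = 46218 MJ/h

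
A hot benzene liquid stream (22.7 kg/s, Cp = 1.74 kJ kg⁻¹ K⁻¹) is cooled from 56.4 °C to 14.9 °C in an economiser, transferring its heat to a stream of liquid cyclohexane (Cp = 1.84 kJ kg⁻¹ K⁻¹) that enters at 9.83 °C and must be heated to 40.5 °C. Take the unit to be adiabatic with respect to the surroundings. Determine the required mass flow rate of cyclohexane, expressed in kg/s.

ṁ_c = 29.0 kg/s

Heat released by hot stream: Q = 22.7 × 1.74 × (56.4 − 14.9) = 1639.2 kJ/s
Energy balance on cold side (adiabatic exchanger): Q = ṁ_c·Cp_c·(T_c,out − T_c,in)
ṁ_c = 1639.2 / [1.84 × (40.5 − 9.83)] = 29.046 kg/s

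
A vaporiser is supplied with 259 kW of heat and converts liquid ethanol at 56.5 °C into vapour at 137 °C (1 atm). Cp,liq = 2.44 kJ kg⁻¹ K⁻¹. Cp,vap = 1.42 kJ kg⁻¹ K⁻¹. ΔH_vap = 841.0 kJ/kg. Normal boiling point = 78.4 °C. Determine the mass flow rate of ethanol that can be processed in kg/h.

ṁ = 954 kg/h

Δh = 2.44×(78.4−56.5) + 841.0 + 1.42×(137−78.4) = 977.65 kJ/kg
Q = 259 kW = 259 kJ/s = 932400 kJ/h
ṁ = Q/Δh = 932400 / 977.65 = 953.72 kg/h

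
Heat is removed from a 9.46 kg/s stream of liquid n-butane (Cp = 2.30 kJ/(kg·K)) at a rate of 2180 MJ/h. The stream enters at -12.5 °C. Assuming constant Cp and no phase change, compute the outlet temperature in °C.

Q = 2180 MJ/h = 605.56 kJ/s
ΔT = Q/(ṁ·Cp) = 605.56/(9.46×2.30) = 27.831 K
T_out = -12.5 − 27.831 = -40.331 °C

T_out = -40.3 °C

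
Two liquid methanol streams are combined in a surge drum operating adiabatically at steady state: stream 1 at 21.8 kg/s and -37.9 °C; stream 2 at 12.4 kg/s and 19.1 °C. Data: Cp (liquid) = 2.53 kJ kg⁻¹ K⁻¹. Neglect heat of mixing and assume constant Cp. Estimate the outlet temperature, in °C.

Adiabatic, steady state ⇒ Σ ṁᵢCp,ᵢ(T_out − Tᵢ) = 0
T_out = Σ ṁᵢCp,ᵢTᵢ / Σ ṁᵢCp,ᵢ
      = -1491.1 / 86.526 = -17.233 °C

T_out = -17.2 °C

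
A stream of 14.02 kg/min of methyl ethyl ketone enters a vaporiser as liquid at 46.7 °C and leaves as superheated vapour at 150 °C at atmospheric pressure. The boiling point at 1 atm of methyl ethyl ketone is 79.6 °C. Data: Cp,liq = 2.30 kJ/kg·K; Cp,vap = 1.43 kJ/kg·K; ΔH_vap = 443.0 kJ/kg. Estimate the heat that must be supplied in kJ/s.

liquid 46.7→79.6 °C: 75.67 kJ/kg
vaporisation at 79.6 °C: 443 kJ/kg
vapour 79.6→150 °C: 100.67 kJ/kg
Δh = 75.67 + 443 + 100.67 = 619.34 kJ/kg
Q = ṁ·Δh = 14.02 kg/min × 619.34 kJ/kg = 8683.2 kJ/min
|Q| = 144.72 kW

Q = 145 kJ/s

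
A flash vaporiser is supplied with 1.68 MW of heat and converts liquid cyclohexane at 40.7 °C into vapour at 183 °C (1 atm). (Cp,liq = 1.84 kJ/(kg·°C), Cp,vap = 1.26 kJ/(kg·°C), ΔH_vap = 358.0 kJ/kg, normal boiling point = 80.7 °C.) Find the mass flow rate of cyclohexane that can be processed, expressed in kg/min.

ṁ = 180 kg/min

Δh = 1.84×(80.7−40.7) + 358.0 + 1.26×(183−80.7) = 560.5 kJ/kg
Q = 1.68 MW = 1680 kJ/s = 100800 kJ/min
ṁ = Q/Δh = 100800 / 560.5 = 179.84 kg/min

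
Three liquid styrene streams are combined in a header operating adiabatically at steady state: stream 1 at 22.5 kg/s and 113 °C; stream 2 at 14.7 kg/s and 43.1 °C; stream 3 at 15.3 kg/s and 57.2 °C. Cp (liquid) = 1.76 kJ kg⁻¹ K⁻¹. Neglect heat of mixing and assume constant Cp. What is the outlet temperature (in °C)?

T_out = 77.2 °C

No heat crosses the boundary, so H_out = H_in.
T_out = Σ ṁᵢCp,ᵢTᵢ / Σ ṁᵢCp,ᵢ
      = 7130.2 / 92.4 = 77.166 °C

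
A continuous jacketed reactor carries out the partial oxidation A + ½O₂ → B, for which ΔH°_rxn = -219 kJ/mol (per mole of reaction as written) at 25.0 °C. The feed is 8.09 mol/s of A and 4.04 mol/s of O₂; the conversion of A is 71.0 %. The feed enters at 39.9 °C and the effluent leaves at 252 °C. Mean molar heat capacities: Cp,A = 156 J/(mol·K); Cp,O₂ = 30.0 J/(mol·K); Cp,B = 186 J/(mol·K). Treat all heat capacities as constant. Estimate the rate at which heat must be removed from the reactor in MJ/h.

Q_out = 3400 MJ/h

Extent of reaction ξ = 0.710 × 8.09 = 5.7439 mol/s
Reaction term: ξ·ΔH°_rxn = 5.7439 × -219 = -1257.9 kJ/s
Sensible, feed 39.9→25 °C: -20.61 kJ/s
Outlet flows (mol/s): A 2.3461, O₂ 1.1681, B 5.7439
Sensible, products 25→252 °C: 333.55 kJ/s
Q = ΔH = -944.97 kJ/s = -944.97 kW
Heat removed = 3401.9 MJ/h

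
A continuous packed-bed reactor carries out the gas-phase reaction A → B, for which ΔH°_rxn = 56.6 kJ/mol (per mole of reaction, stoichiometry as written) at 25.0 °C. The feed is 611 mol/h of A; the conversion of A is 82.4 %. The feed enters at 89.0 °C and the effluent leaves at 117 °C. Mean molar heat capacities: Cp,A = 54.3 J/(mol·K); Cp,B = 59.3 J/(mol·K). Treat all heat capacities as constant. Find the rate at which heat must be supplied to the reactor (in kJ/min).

Q_in = 494 kJ/min

Extent of reaction ξ = 0.824 × 611 = 503.46 mol/h
Reaction term: ξ·ΔH°_rxn = 503.46 × 56.6 = 28496 kJ/h
Sensible, feed 89.0→25 °C: -2123.3 kJ/h
Outlet flows (mol/h): A 107.54, B 503.46
Sensible, products 25→117 °C: 3283.9 kJ/h
Q = ΔH = 29657 kJ/h = 8.238 kW
Heat supplied = 494.28 kJ/min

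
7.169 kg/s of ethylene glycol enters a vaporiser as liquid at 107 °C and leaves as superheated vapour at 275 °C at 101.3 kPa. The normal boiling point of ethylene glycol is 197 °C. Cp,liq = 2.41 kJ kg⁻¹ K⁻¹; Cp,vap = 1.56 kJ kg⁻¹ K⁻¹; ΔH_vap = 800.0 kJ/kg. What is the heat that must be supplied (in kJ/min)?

Q = 490000 kJ/min

liquid 107→197 °C: 216.9 kJ/kg
vaporisation at 197 °C: 800 kJ/kg
vapour 197→275 °C: 121.68 kJ/kg
Δh = 216.9 + 800 + 121.68 = 1138.6 kJ/kg
Q = ṁ·Δh = 7.169 kg/s × 1138.6 kJ/kg = 8162.5 kJ/s
|Q| = 8162.5 kW = 489750 kJ/min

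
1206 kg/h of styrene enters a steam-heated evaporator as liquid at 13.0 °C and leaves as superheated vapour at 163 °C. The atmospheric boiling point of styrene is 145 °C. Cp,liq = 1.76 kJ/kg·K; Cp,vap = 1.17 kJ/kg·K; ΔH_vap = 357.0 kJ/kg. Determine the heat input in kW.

liquid 13.0→145 °C: 232.32 kJ/kg
vaporisation at 145 °C: 357 kJ/kg
vapour 145→163 °C: 21.06 kJ/kg
Δh = 232.32 + 357 + 21.06 = 610.38 kJ/kg
Q = ṁ·Δh = 1206 kg/h × 610.38 kJ/kg = 736120 kJ/h
|Q| = 204.48 kW

Q = 204 kW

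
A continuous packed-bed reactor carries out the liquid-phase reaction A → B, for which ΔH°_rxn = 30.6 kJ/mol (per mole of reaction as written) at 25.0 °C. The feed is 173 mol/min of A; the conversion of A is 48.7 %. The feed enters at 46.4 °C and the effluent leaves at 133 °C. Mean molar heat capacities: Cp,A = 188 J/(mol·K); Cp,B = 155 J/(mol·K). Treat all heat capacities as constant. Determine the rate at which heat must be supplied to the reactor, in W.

Q_in = 84900 W

Extent of reaction ξ = 0.487 × 173 = 84.251 mol/min
Reaction term: ξ·ΔH°_rxn = 84.251 × 30.6 = 2578.1 kJ/min
Sensible, feed 46.4→25 °C: -696.01 kJ/min
Outlet flows (mol/min): A 88.749, B 84.251
Sensible, products 25→133 °C: 3212.3 kJ/min
Q = ΔH = 5094.4 kJ/min = 84.906 kW
Heat supplied = 84906 W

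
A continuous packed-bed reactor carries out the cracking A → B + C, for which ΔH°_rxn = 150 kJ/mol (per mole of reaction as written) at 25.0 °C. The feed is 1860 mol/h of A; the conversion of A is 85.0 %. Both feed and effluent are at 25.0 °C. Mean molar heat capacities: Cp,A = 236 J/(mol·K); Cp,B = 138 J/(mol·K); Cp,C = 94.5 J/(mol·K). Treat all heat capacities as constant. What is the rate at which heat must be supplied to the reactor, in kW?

Extent of reaction ξ = 0.850 × 1860 = 1581 mol/h
Reaction term: ξ·ΔH°_rxn = 1581 × 150 = 237150 kJ/h
Q = ΔH = 237150 kJ/h = 65.875 kW
Heat supplied = 65.875 kW

Q_in = 65.9 kW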